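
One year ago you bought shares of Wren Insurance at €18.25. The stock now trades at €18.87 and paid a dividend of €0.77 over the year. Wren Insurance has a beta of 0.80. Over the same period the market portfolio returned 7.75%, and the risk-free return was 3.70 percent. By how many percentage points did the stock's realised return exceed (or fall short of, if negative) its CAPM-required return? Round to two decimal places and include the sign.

+0.68%

Realised HPR = (P1 + D1 − P0) / P0 = (18.87 + 0.77 − 18.25) / 18.25 = 1.39 / 18.25 = 7.6164%
MRP = 7.75% − 3.70% = 4.05%
CAPM required = R_f + β·MRP = 3.70% + 0.80 × 4.05% = 6.9400%
α = realised − required = 7.6164% − 6.9400% = +0.68%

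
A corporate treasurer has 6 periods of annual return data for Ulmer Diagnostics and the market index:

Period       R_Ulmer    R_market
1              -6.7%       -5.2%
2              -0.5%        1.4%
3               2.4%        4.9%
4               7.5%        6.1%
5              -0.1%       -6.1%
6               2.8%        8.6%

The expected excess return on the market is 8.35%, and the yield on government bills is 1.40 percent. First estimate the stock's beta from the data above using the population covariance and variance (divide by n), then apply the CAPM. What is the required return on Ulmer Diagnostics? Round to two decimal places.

6.24%

Mean R_i = (-6.7 − 0.5 + 2.4 + 7.5 − 0.1 + 2.8) / 6 = 0.9000%
Mean R_m = (-5.2 + 1.4 + 4.9 + 6.1 − 6.1 + 8.6) / 6 = 1.6167%
Σ(R_i − R̄_i)(R_m − R̄_m) = 107.6100  ⇒  Cov = 107.6100 / 6 = 17.9350
Σ(R_m − R̄_m)² = 185.7083  ⇒  Var(R_m) = 185.7083 / 6 = 30.9514
β = Cov / Var(R_m) = 17.9350 / 30.9514 = 0.5795
E(R) = R_f + β × MRP = 1.40% + 0.5795 × 8.35% = 6.24%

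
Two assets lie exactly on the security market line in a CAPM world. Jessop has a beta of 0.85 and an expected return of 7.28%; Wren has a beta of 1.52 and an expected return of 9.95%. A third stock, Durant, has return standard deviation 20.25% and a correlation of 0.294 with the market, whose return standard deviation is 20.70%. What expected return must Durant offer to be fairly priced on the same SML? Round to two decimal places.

MRP = (9.95% − 7.28%) / (1.52 − 0.85) = 3.9851%
R_f = 7.28% − 0.85 × 3.9851% = 3.8927%
β_Durant = ρ·σ_i/σ_m = 0.294 × 20.25 / 20.70 = 0.2876
E(R_Durant) = R_f + β × MRP = 3.8927% + 0.2876 × 3.9851% = 5.04%

5.04%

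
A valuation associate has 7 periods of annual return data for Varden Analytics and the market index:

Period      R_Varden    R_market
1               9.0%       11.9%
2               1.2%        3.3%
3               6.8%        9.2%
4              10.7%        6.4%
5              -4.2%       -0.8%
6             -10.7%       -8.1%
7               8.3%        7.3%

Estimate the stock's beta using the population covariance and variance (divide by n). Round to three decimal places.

1.105

Mean R_i = (9.0 + 1.2 + 6.8 + 10.7 − 4.2 − 10.7 + 8.3) / 7 = 3.0143%
Mean R_m = (11.9 + 3.3 + 9.2 + 6.4 − 0.8 − 8.1 + 7.3) / 7 = 4.1714%
Σ(R_i − R̄_i)(R_m − R̄_m) = 304.7029  ⇒  Cov = 304.7029 / 7 = 43.5290
Σ(R_m − R̄_m)² = 275.8343  ⇒  Var(R_m) = 275.8343 / 7 = 39.4049
β = Cov / Var(R_m) = 43.5290 / 39.4049 = 1.1047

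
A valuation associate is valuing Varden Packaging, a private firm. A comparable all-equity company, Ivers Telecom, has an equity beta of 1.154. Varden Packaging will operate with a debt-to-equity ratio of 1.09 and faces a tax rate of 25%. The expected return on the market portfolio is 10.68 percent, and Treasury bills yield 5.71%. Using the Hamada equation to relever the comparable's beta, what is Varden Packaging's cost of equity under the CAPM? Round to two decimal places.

β_L = β_U × [1 + (1 − t)(D/E)] = 1.154 × [1 + (1 − 0.25) × 1.09]
    = 1.154 × [1 + 0.75 × 1.09] = 1.154 × 1.8175 = 2.0974
MRP = 10.68% − 5.71% = 4.97%
E(R) = R_f + β_L × MRP = 5.71% + 2.0974 × 4.97% = 16.13%

16.13%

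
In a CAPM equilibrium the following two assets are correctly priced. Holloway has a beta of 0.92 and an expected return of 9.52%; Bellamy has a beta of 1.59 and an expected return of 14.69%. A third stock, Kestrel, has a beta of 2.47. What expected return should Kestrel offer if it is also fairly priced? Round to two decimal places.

21.48%

MRP (SML slope) = (14.69% − 9.52%) / (1.59 − 0.92) = 5.17% / 0.67 = 7.7164%
R_f (intercept) = 9.52% − 0.92 × 7.7164% = 2.4209%
E(R_Kestrel) = R_f + β × MRP = 2.4209% + 2.47 × 7.7164% = 21.48%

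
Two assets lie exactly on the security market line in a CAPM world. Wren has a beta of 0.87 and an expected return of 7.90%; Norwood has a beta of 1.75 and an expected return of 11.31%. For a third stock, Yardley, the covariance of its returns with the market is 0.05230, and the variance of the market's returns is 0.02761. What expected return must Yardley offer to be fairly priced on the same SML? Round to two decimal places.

11.87%

MRP = (11.31% − 7.90%) / (1.75 − 0.87) = 3.8750%
R_f = 7.90% − 0.87 × 3.8750% = 4.5288%
β_Yardley = Cov / Var(R_m) = 0.05230 / 0.02761 = 1.8942
E(R_Yardley) = R_f + β × MRP = 4.5288% + 1.8942 × 3.8750% = 11.87%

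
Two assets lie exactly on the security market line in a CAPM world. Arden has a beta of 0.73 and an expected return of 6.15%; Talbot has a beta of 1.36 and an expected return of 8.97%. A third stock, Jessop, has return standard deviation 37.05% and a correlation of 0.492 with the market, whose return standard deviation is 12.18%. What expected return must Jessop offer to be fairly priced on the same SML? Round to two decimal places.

9.58%

MRP = (8.97% − 6.15%) / (1.36 − 0.73) = 4.4762%
R_f = 6.15% − 0.73 × 4.4762% = 2.8824%
β_Jessop = ρ·σ_i/σ_m = 0.492 × 37.05 / 12.18 = 1.4966
E(R_Jessop) = R_f + β × MRP = 2.8824% + 1.4966 × 4.4762% = 9.58%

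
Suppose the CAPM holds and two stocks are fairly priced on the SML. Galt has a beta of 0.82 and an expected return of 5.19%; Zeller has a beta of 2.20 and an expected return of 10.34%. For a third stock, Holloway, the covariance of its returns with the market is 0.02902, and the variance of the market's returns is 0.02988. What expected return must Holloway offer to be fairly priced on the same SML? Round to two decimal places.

5.75%

MRP = (10.34% − 5.19%) / (2.20 − 0.82) = 3.7319%
R_f = 5.19% − 0.82 × 3.7319% = 2.1298%
β_Holloway = Cov / Var(R_m) = 0.02902 / 0.02988 = 0.9712
E(R_Holloway) = R_f + β × MRP = 2.1298% + 0.9712 × 3.7319% = 5.75%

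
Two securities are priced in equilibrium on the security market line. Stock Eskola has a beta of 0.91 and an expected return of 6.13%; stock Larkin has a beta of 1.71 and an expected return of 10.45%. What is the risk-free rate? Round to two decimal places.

1.22%

Both satisfy E(R) = R_f + β·MRP, so the slope of the SML is
MRP = (10.45% − 6.13%) / (1.71 − 0.91) = 4.32% / 0.80 = 5.4000%
R_f = E(R_Eskola) − β_Eskola·MRP = 6.13% − 0.91 × 5.4000% = 1.2160%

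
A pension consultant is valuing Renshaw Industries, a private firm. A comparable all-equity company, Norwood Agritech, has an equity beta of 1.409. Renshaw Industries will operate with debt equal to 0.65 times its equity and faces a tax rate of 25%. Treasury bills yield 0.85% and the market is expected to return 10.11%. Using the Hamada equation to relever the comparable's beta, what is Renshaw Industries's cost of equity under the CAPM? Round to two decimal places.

20.26%

β_L = β_U × [1 + (1 − t)(D/E)] = 1.409 × [1 + (1 − 0.25) × 0.65]
    = 1.409 × [1 + 0.75 × 0.65] = 1.409 × 1.4875 = 2.0959
MRP = 10.11% − 0.85% = 9.26%
E(R) = R_f + β_L × MRP = 0.85% + 2.0959 × 9.26% = 20.26%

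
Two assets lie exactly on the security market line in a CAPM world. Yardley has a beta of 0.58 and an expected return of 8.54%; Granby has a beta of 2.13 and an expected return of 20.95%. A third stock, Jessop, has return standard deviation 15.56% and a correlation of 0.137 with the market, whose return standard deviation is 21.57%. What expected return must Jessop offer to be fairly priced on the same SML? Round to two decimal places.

MRP = (20.95% − 8.54%) / (2.13 − 0.58) = 8.0065%
R_f = 8.54% − 0.58 × 8.0065% = 3.8962%
β_Jessop = ρ·σ_i/σ_m = 0.137 × 15.56 / 21.57 = 0.0988
E(R_Jessop) = R_f + β × MRP = 3.8962% + 0.0988 × 8.0065% = 4.69%

4.69%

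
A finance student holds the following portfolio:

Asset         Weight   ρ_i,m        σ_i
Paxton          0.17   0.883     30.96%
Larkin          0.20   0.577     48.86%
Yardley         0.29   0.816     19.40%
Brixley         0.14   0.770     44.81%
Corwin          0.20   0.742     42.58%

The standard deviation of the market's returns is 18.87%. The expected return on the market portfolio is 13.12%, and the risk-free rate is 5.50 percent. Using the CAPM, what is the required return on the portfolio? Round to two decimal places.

16.01%

β_Paxton = 0.883 × 30.96% / 18.87% = 1.4487
β_Larkin = 0.577 × 48.86% / 18.87% = 1.4940
β_Yardley = 0.816 × 19.40% / 18.87% = 0.8389
β_Brixley = 0.770 × 44.81% / 18.87% = 1.8285
β_Corwin = 0.742 × 42.58% / 18.87% = 1.6743
β_P = Σ w_i β_i = 0.17×1.4487 + 0.20×1.4940 + 0.29×0.8389 + 0.14×1.8285 + 0.20×1.6743 = 1.3792
MRP = 13.12% − 5.50% = 7.62%
E(R_P) = R_f + β_P × MRP = 5.50% + 1.3792 × 7.62% = 16.01%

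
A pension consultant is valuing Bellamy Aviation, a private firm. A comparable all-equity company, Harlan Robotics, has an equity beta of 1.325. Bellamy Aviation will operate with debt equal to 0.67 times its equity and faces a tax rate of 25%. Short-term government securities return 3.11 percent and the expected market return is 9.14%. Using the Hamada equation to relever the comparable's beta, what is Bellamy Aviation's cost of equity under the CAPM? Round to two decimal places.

β_L = β_U × [1 + (1 − t)(D/E)] = 1.325 × [1 + (1 − 0.25) × 0.67]
    = 1.325 × [1 + 0.75 × 0.67] = 1.325 × 1.5025 = 1.9908
MRP = 9.14% − 3.11% = 6.03%
E(R) = R_f + β_L × MRP = 3.11% + 1.9908 × 6.03% = 15.11%

15.11%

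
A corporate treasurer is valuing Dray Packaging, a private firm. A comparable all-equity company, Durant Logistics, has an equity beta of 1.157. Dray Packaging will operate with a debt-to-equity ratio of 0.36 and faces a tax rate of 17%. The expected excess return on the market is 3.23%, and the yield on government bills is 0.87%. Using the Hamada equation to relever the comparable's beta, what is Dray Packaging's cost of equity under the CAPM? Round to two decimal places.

β_L = β_U × [1 + (1 − t)(D/E)] = 1.157 × [1 + (1 − 0.17) × 0.36]
    = 1.157 × [1 + 0.83 × 0.36] = 1.157 × 1.2988 = 1.5027
E(R) = R_f + β_L × MRP = 0.87% + 1.5027 × 3.23% = 5.72%

5.72%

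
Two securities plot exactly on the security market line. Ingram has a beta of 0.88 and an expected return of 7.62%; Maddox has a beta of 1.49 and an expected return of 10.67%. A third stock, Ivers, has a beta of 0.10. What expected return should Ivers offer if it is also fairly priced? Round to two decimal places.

3.72%

MRP (SML slope) = (10.67% − 7.62%) / (1.49 − 0.88) = 3.05% / 0.61 = 5.0000%
R_f (intercept) = 7.62% − 0.88 × 5.0000% = 3.2200%
E(R_Ivers) = R_f + β × MRP = 3.2200% + 0.10 × 5.0000% = 3.72%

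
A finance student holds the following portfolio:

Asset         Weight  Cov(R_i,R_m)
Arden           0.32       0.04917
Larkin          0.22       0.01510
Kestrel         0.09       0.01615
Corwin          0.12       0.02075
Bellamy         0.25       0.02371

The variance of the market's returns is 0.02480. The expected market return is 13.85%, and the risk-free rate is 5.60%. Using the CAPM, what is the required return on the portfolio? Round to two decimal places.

15.22%

β_Arden = 0.04917 / 0.02480 = 1.9827
β_Larkin = 0.01510 / 0.02480 = 0.6089
β_Kestrel = 0.01615 / 0.02480 = 0.6512
β_Corwin = 0.02075 / 0.02480 = 0.8367
β_Bellamy = 0.02371 / 0.02480 = 0.9560
β_P = Σ w_i β_i = 0.32×1.9827 + 0.22×0.6089 + 0.09×0.6512 + 0.12×0.8367 + 0.25×0.9560 = 1.1664
MRP = 13.85% − 5.60% = 8.25%
E(R_P) = R_f + β_P × MRP = 5.60% + 1.1664 × 8.25% = 15.22%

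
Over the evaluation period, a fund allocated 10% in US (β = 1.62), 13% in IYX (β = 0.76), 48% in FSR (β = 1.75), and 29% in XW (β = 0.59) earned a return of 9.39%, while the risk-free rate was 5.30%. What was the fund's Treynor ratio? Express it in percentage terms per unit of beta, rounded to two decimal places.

β_P = 0.10×1.62 + 0.13×0.76 + 0.48×1.75 + 0.29×0.59 = 1.2719
Treynor = (R_P − R_f) / β_P = (9.39% − 5.30%) / 1.2719 = 4.09% / 1.2719 = 3.22%

3.22%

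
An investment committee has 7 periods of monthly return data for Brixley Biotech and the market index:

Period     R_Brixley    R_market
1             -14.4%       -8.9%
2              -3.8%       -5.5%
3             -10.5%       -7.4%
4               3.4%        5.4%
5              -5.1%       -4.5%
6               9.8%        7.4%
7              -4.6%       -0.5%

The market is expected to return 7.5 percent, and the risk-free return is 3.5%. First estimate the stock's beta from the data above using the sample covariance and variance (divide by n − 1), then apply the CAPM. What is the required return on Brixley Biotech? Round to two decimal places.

Mean R_i = (-14.4 − 3.8 − 10.5 + 3.4 − 5.1 + 9.8 − 4.6) / 7 = -3.6000%
Mean R_m = (-8.9 − 5.5 − 7.4 + 5.4 − 4.5 + 7.4 − 0.5) / 7 = -2.0000%
Σ(R_i − R̄_i)(R_m − R̄_m) = 292.4900  ⇒  Cov = 292.4900 / 6 = 48.7483
Σ(R_m − R̄_m)² = 240.6400  ⇒  Var(R_m) = 240.6400 / 6 = 40.1067
β = Cov / Var(R_m) = 48.7483 / 40.1067 = 1.2155
MRP = 7.5% − 3.5% = 4.00%
E(R) = R_f + β × MRP = 3.5% + 1.2155 × 4.0% = 8.36%

8.36%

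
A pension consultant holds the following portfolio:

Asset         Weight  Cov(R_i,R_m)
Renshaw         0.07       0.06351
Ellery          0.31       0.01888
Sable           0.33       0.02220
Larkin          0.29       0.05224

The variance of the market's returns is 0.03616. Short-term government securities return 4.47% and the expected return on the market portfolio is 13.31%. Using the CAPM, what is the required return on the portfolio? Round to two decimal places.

β_Renshaw = 0.06351 / 0.03616 = 1.7564
β_Ellery = 0.01888 / 0.03616 = 0.5221
β_Sable = 0.02220 / 0.03616 = 0.6139
β_Larkin = 0.05224 / 0.03616 = 1.4447
β_P = Σ w_i β_i = 0.07×1.7564 + 0.31×0.5221 + 0.33×0.6139 + 0.29×1.4447 = 0.9063
MRP = 13.31% − 4.47% = 8.84%
E(R_P) = R_f + β_P × MRP = 4.47% + 0.9063 × 8.84% = 12.48%

12.48%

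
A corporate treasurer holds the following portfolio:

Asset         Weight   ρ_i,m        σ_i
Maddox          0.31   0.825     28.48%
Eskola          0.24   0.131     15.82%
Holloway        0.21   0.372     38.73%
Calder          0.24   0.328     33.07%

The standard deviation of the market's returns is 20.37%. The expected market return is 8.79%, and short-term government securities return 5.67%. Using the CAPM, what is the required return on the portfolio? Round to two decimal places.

7.72%

β_Maddox = 0.825 × 28.48% / 20.37% = 1.1535
β_Eskola = 0.131 × 15.82% / 20.37% = 0.1017
β_Holloway = 0.372 × 38.73% / 20.37% = 0.7073
β_Calder = 0.328 × 33.07% / 20.37% = 0.5325
β_P = Σ w_i β_i = 0.31×1.1535 + 0.24×0.1017 + 0.21×0.7073 + 0.24×0.5325 = 0.6583
MRP = 8.79% − 5.67% = 3.12%
E(R_P) = R_f + β_P × MRP = 5.67% + 0.6583 × 3.12% = 7.72%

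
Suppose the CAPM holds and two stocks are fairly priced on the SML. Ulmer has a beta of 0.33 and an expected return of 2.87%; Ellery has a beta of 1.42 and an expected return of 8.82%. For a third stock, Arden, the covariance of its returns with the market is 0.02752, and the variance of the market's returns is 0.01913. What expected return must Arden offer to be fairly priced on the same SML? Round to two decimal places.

8.92%

MRP = (8.82% − 2.87%) / (1.42 − 0.33) = 5.4587%
R_f = 2.87% − 0.33 × 5.4587% = 1.0686%
β_Arden = Cov / Var(R_m) = 0.02752 / 0.01913 = 1.4386
E(R_Arden) = R_f + β × MRP = 1.0686% + 1.4386 × 5.4587% = 8.92%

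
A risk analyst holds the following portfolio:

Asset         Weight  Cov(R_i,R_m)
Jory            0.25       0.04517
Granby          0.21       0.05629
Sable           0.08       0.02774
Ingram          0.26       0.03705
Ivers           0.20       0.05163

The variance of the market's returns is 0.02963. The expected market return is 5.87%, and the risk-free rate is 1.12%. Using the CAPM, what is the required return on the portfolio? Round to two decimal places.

β_Jory = 0.04517 / 0.02963 = 1.5245
β_Granby = 0.05629 / 0.02963 = 1.8998
β_Sable = 0.02774 / 0.02963 = 0.9362
β_Ingram = 0.03705 / 0.02963 = 1.2504
β_Ivers = 0.05163 / 0.02963 = 1.7425
β_P = Σ w_i β_i = 0.25×1.5245 + 0.21×1.8998 + 0.08×0.9362 + 0.26×1.2504 + 0.20×1.7425 = 1.5286
MRP = 5.87% − 1.12% = 4.75%
E(R_P) = R_f + β_P × MRP = 1.12% + 1.5286 × 4.75% = 8.38%

8.38%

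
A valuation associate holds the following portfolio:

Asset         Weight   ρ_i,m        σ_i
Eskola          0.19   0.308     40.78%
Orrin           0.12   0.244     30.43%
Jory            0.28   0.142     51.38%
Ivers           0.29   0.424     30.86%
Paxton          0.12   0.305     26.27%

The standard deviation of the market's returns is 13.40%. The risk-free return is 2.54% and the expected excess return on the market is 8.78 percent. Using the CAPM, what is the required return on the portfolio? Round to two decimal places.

β_Eskola = 0.308 × 40.78% / 13.40% = 0.9373
β_Orrin = 0.244 × 30.43% / 13.40% = 0.5541
β_Jory = 0.142 × 51.38% / 13.40% = 0.5445
β_Ivers = 0.424 × 30.86% / 13.40% = 0.9765
β_Paxton = 0.305 × 26.27% / 13.40% = 0.5979
β_P = Σ w_i β_i = 0.19×0.9373 + 0.12×0.5541 + 0.28×0.5445 + 0.29×0.9765 + 0.12×0.5979 = 0.7520
E(R_P) = R_f + β_P × MRP = 2.54% + 0.7520 × 8.78% = 9.14%

9.14%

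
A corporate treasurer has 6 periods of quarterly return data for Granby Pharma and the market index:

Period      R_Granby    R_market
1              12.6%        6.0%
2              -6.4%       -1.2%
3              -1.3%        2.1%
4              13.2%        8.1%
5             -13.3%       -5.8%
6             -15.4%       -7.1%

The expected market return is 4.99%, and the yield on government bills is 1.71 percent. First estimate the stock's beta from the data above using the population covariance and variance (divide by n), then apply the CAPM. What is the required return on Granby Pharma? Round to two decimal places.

8.20%

Mean R_i = (12.6 − 6.4 − 1.3 + 13.2 − 13.3 − 15.4) / 6 = -1.7667%
Mean R_m = (6.0 − 1.2 + 2.1 + 8.1 − 5.8 − 7.1) / 6 = 0.3500%
Σ(R_i − R̄_i)(R_m − R̄_m) = 377.6600  ⇒  Cov = 377.6600 / 6 = 62.9433
Σ(R_m − R̄_m)² = 190.7750  ⇒  Var(R_m) = 190.7750 / 6 = 31.7958
β = Cov / Var(R_m) = 62.9433 / 31.7958 = 1.9796
MRP = 4.99% − 1.71% = 3.28%
E(R) = R_f + β × MRP = 1.71% + 1.9796 × 3.28% = 8.20%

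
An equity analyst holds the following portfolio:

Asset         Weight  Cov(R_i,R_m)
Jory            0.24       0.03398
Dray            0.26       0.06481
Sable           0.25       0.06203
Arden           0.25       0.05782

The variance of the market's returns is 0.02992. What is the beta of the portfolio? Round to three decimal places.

β_Jory = 0.03398 / 0.02992 = 1.1357
β_Dray = 0.06481 / 0.02992 = 2.1661
β_Sable = 0.06203 / 0.02992 = 2.0732
β_Arden = 0.05782 / 0.02992 = 1.9325
β_P = Σ w_i β_i = 0.24×1.1357 + 0.26×2.1661 + 0.25×2.0732 + 0.25×1.9325 = 1.8372

1.837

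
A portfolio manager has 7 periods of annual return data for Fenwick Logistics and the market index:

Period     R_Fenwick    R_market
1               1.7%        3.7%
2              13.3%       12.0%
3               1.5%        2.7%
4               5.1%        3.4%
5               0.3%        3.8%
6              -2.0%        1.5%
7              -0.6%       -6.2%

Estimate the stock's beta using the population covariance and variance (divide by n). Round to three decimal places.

Mean R_i = (1.7 + 13.3 + 1.5 + 5.1 + 0.3 − 2.0 − 0.6) / 7 = 2.7571%
Mean R_m = (3.7 + 12.0 + 2.7 + 3.4 + 3.8 + 1.5 − 6.2) / 7 = 2.9857%
Σ(R_i − R̄_i)(R_m − R̄_m) = 131.5157  ⇒  Cov = 131.5157 / 7 = 18.7880
Σ(R_m − R̄_m)² = 169.2686  ⇒  Var(R_m) = 169.2686 / 7 = 24.1812
β = Cov / Var(R_m) = 18.7880 / 24.1812 = 0.7770

0.777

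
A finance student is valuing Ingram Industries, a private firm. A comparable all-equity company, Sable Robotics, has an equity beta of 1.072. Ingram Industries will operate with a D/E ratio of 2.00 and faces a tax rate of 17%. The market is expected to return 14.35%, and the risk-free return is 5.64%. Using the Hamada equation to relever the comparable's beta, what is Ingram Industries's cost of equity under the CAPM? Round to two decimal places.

30.48%

β_L = β_U × [1 + (1 − t)(D/E)] = 1.072 × [1 + (1 − 0.17) × 2.00]
    = 1.072 × [1 + 0.83 × 2.00] = 1.072 × 2.6600 = 2.8515
MRP = 14.35% − 5.64% = 8.71%
E(R) = R_f + β_L × MRP = 5.64% + 2.8515 × 8.71% = 30.48%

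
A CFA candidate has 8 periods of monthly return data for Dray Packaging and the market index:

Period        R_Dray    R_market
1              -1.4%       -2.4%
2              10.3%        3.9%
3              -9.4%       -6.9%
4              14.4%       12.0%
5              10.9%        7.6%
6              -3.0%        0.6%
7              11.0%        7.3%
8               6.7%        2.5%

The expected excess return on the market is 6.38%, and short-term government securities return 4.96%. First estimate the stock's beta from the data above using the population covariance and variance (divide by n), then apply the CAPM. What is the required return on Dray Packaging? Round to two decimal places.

Mean R_i = (-1.4 + 10.3 − 9.4 + 14.4 + 10.9 − 3.0 + 11.0 + 6.7) / 8 = 4.9375%
Mean R_m = (-2.4 + 3.9 − 6.9 + 12.0 + 7.6 + 0.6 + 7.3 + 2.5) / 8 = 3.0750%
Σ(R_i − R̄_i)(R_m − R̄_m) = 337.8175  ⇒  Cov = 337.8175 / 8 = 42.2272
Σ(R_m − R̄_m)² = 254.5950  ⇒  Var(R_m) = 254.5950 / 8 = 31.8244
β = Cov / Var(R_m) = 42.2272 / 31.8244 = 1.3269
E(R) = R_f + β × MRP = 4.96% + 1.3269 × 6.38% = 13.43%

13.43%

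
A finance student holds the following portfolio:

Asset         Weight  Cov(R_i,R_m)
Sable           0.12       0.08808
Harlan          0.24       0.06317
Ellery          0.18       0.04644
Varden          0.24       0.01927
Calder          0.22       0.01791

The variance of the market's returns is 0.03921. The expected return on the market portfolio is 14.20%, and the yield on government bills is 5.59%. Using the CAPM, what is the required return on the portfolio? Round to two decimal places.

14.96%

β_Sable = 0.08808 / 0.03921 = 2.2464
β_Harlan = 0.06317 / 0.03921 = 1.6111
β_Ellery = 0.04644 / 0.03921 = 1.1844
β_Varden = 0.01927 / 0.03921 = 0.4915
β_Calder = 0.01791 / 0.03921 = 0.4568
β_P = Σ w_i β_i = 0.12×2.2464 + 0.24×1.6111 + 0.18×1.1844 + 0.24×0.4915 + 0.22×0.4568 = 1.0879
MRP = 14.20% − 5.59% = 8.61%
E(R_P) = R_f + β_P × MRP = 5.59% + 1.0879 × 8.61% = 14.96%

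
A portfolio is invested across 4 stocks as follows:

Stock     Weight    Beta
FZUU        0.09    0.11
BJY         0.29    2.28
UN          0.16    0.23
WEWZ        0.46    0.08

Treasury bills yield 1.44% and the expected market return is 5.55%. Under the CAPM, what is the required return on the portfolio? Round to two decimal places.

4.50%

β_P = Σ w_i β_i = 0.09×0.11 + 0.29×2.28 + 0.16×0.23 + 0.46×0.08 = 0.7447
MRP = 5.55% − 1.44% = 4.11%
E(R_P) = R_f + β_P × MRP = 1.44% + 0.7447 × 4.11% = 4.50%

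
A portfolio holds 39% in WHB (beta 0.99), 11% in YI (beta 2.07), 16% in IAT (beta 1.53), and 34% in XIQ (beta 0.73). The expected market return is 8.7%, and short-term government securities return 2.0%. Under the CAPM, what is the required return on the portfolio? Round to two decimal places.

9.42%

β_P = Σ w_i β_i = 0.39×0.99 + 0.11×2.07 + 0.16×1.53 + 0.34×0.73 = 1.1068
MRP = 8.7% − 2.0% = 6.70%
E(R_P) = R_f + β_P × MRP = 2.0% + 1.1068 × 6.7% = 9.42%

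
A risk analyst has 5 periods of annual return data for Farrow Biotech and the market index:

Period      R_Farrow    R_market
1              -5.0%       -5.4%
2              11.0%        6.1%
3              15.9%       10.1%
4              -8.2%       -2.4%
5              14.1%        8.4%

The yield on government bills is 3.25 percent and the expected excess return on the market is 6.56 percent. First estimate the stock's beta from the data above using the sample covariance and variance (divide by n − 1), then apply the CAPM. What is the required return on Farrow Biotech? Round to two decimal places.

Mean R_i = (-5.0 + 11.0 + 15.9 − 8.2 + 14.1) / 5 = 5.5600%
Mean R_m = (-5.4 + 6.1 + 10.1 − 2.4 + 8.4) / 5 = 3.3600%
Σ(R_i − R̄_i)(R_m − R̄_m) = 299.4020  ⇒  Cov = 299.4020 / 4 = 74.8505
Σ(R_m − R̄_m)² = 188.2520  ⇒  Var(R_m) = 188.2520 / 4 = 47.0630
β = Cov / Var(R_m) = 74.8505 / 47.0630 = 1.5904
E(R) = R_f + β × MRP = 3.25% + 1.5904 × 6.56% = 13.68%

13.68%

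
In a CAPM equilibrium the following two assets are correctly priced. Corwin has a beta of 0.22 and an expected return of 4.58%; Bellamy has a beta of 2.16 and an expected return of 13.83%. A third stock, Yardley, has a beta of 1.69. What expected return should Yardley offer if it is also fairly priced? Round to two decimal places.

MRP (SML slope) = (13.83% − 4.58%) / (2.16 − 0.22) = 9.25% / 1.94 = 4.7680%
R_f (intercept) = 4.58% − 0.22 × 4.7680% = 3.5310%
E(R_Yardley) = R_f + β × MRP = 3.5310% + 1.69 × 4.7680% = 11.59%

11.59%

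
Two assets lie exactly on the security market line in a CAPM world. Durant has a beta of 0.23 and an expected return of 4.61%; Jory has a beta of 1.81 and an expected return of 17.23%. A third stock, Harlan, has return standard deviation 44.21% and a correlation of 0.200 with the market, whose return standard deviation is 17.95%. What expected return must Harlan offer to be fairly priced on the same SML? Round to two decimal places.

6.71%

MRP = (17.23% − 4.61%) / (1.81 − 0.23) = 7.9873%
R_f = 4.61% − 0.23 × 7.9873% = 2.7729%
β_Harlan = ρ·σ_i/σ_m = 0.200 × 44.21 / 17.95 = 0.4926
E(R_Harlan) = R_f + β × MRP = 2.7729% + 0.4926 × 7.9873% = 6.71%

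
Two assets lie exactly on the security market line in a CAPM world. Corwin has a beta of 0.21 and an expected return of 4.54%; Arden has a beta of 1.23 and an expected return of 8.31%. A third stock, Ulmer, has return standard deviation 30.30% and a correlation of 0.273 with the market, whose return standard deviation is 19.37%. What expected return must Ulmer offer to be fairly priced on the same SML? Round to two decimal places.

5.34%

MRP = (8.31% − 4.54%) / (1.23 − 0.21) = 3.6961%
R_f = 4.54% − 0.21 × 3.6961% = 3.7638%
β_Ulmer = ρ·σ_i/σ_m = 0.273 × 30.30 / 19.37 = 0.4270
E(R_Ulmer) = R_f + β × MRP = 3.7638% + 0.4270 × 3.6961% = 5.34%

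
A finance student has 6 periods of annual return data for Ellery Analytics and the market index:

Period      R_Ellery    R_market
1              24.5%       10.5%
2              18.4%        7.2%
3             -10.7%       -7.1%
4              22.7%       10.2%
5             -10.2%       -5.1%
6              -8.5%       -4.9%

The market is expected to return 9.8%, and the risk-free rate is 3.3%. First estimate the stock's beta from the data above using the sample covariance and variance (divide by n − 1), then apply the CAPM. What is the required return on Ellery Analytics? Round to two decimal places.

16.89%

Mean R_i = (24.5 + 18.4 − 10.7 + 22.7 − 10.2 − 8.5) / 6 = 6.0333%
Mean R_m = (10.5 + 7.2 − 7.1 + 10.2 − 5.1 − 4.9) / 6 = 1.8000%
Σ(R_i − R̄_i)(R_m − R̄_m) = 725.7500  ⇒  Cov = 725.7500 / 5 = 145.1500
Σ(R_m − R̄_m)² = 347.1200  ⇒  Var(R_m) = 347.1200 / 5 = 69.4240
β = Cov / Var(R_m) = 145.1500 / 69.4240 = 2.0908
MRP = 9.8% − 3.3% = 6.50%
E(R) = R_f + β × MRP = 3.3% + 2.0908 × 6.5% = 16.89%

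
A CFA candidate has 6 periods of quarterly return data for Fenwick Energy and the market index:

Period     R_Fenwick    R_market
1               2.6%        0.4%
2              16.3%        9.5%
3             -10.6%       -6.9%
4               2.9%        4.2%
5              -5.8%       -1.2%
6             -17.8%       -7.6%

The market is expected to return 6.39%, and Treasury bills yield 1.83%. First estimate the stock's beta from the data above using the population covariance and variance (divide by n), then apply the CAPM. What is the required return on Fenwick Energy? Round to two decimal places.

Mean R_i = (2.6 + 16.3 − 10.6 + 2.9 − 5.8 − 17.8) / 6 = -2.0667%
Mean R_m = (0.4 + 9.5 − 6.9 + 4.2 − 1.2 − 7.6) / 6 = -0.2667%
Σ(R_i − R̄_i)(R_m − R̄_m) = 380.1433  ⇒  Cov = 380.1433 / 6 = 63.3572
Σ(R_m − R̄_m)² = 214.4333  ⇒  Var(R_m) = 214.4333 / 6 = 35.7389
β = Cov / Var(R_m) = 63.3572 / 35.7389 = 1.7728
MRP = 6.39% − 1.83% = 4.56%
E(R) = R_f + β × MRP = 1.83% + 1.7728 × 4.56% = 9.91%

9.91%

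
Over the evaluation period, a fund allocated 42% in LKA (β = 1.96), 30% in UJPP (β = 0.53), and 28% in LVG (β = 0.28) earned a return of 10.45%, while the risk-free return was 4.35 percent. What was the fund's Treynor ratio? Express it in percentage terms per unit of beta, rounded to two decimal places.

5.75%

β_P = 0.42×1.96 + 0.30×0.53 + 0.28×0.28 = 1.0606
Treynor = (R_P − R_f) / β_P = (10.45% − 4.35%) / 1.0606 = 6.10% / 1.0606 = 5.75%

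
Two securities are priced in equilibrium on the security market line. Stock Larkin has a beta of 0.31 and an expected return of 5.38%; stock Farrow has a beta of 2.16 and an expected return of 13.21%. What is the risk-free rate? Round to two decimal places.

Both satisfy E(R) = R_f + β·MRP, so the slope of the SML is
MRP = (13.21% − 5.38%) / (2.16 − 0.31) = 7.83% / 1.85 = 4.2324%
R_f = E(R_Larkin) − β_Larkin·MRP = 5.38% − 0.31 × 4.2324% = 4.0680%

4.07%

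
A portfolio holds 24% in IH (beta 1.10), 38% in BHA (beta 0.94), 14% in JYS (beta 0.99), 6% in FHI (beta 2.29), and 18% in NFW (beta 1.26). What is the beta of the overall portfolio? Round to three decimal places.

1.124

β_P = Σ w_i β_i = 0.24×1.10 + 0.38×0.94 + 0.14×0.99 + 0.06×2.29 + 0.18×1.26 = 1.1240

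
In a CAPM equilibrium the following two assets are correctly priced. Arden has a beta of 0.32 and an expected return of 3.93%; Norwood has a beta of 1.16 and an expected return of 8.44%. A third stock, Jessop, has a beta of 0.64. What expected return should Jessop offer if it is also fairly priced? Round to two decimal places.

5.65%

MRP (SML slope) = (8.44% − 3.93%) / (1.16 − 0.32) = 4.51% / 0.84 = 5.3690%
R_f (intercept) = 3.93% − 0.32 × 5.3690% = 2.2119%
E(R_Jessop) = R_f + β × MRP = 2.2119% + 0.64 × 5.3690% = 5.65%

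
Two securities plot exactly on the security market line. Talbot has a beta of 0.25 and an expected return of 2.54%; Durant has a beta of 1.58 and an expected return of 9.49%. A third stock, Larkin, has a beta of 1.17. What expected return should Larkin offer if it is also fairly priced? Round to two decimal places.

MRP (SML slope) = (9.49% − 2.54%) / (1.58 − 0.25) = 6.95% / 1.33 = 5.2256%
R_f (intercept) = 2.54% − 0.25 × 5.2256% = 1.2336%
E(R_Larkin) = R_f + β × MRP = 1.2336% + 1.17 × 5.2256% = 7.35%

7.35%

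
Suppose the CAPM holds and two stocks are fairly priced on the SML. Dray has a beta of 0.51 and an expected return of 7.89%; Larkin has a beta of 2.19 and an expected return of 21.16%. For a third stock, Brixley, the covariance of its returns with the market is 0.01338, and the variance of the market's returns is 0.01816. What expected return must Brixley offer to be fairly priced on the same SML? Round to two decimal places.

MRP = (21.16% − 7.89%) / (2.19 − 0.51) = 7.8988%
R_f = 7.89% − 0.51 × 7.8988% = 3.8616%
β_Brixley = Cov / Var(R_m) = 0.01338 / 0.01816 = 0.7368
E(R_Brixley) = R_f + β × MRP = 3.8616% + 0.7368 × 7.8988% = 9.68%

9.68%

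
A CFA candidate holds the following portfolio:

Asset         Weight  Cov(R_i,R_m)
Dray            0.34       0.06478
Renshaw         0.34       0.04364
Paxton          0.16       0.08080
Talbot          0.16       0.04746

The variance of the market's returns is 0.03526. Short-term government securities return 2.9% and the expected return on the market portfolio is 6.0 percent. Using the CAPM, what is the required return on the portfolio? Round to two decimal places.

β_Dray = 0.06478 / 0.03526 = 1.8372
β_Renshaw = 0.04364 / 0.03526 = 1.2377
β_Paxton = 0.08080 / 0.03526 = 2.2915
β_Talbot = 0.04746 / 0.03526 = 1.3460
β_P = Σ w_i β_i = 0.34×1.8372 + 0.34×1.2377 + 0.16×2.2915 + 0.16×1.3460 = 1.6275
MRP = 6.0% − 2.9% = 3.10%
E(R_P) = R_f + β_P × MRP = 2.9% + 1.6275 × 3.1% = 7.95%

7.95%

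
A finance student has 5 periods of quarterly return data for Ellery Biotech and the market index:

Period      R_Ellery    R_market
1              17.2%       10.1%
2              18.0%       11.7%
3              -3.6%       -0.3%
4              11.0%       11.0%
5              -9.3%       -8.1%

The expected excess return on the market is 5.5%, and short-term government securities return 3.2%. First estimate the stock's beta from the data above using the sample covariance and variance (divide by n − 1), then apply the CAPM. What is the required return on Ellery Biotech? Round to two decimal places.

Mean R_i = (17.2 + 18.0 − 3.6 + 11.0 − 9.3) / 5 = 6.6600%
Mean R_m = (10.1 + 11.7 − 0.3 + 11.0 − 8.1) / 5 = 4.8800%
Σ(R_i − R̄_i)(R_m − R̄_m) = 419.2260  ⇒  Cov = 419.2260 / 4 = 104.8065
Σ(R_m − R̄_m)² = 306.5280  ⇒  Var(R_m) = 306.5280 / 4 = 76.6320
β = Cov / Var(R_m) = 104.8065 / 76.6320 = 1.3677
E(R) = R_f + β × MRP = 3.2% + 1.3677 × 5.5% = 10.72%

10.72%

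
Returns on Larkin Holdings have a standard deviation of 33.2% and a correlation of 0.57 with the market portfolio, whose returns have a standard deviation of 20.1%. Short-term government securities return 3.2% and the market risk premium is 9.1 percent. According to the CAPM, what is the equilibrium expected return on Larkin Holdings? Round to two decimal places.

β = ρ × σ_i / σ_m = 0.57 × 33.2% / 20.1% = 0.9415
E(R) = 3.2% + 0.9415 × 9.1% = 11.77%

11.77%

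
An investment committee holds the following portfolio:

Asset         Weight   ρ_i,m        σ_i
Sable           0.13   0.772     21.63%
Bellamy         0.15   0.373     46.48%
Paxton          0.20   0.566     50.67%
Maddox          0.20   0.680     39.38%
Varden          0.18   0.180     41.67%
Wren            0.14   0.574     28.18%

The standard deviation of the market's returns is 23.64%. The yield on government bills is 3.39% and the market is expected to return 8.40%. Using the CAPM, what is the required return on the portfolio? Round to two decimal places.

β_Sable = 0.772 × 21.63% / 23.64% = 0.7064
β_Bellamy = 0.373 × 46.48% / 23.64% = 0.7334
β_Paxton = 0.566 × 50.67% / 23.64% = 1.2132
β_Maddox = 0.680 × 39.38% / 23.64% = 1.1328
β_Varden = 0.180 × 41.67% / 23.64% = 0.3173
β_Wren = 0.574 × 28.18% / 23.64% = 0.6842
β_P = Σ w_i β_i = 0.13×0.7064 + 0.15×0.7334 + 0.20×1.2132 + 0.20×1.1328 + 0.18×0.3173 + 0.14×0.6842 = 0.8239
MRP = 8.40% − 3.39% = 5.01%
E(R_P) = R_f + β_P × MRP = 3.39% + 0.8239 × 5.01% = 7.52%

7.52%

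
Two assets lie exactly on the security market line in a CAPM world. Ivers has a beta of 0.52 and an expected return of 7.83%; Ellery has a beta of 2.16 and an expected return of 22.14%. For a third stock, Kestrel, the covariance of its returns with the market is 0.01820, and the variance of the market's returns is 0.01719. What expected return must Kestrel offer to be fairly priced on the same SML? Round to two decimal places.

12.53%

MRP = (22.14% − 7.83%) / (2.16 − 0.52) = 8.7256%
R_f = 7.83% − 0.52 × 8.7256% = 3.2927%
β_Kestrel = Cov / Var(R_m) = 0.01820 / 0.01719 = 1.0588
E(R_Kestrel) = R_f + β × MRP = 3.2927% + 1.0588 × 8.7256% = 12.53%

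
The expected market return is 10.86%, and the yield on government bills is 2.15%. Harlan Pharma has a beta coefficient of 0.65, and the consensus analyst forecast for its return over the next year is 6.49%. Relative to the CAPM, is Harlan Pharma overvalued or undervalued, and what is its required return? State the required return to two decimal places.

Overvalued; required return 7.81%

MRP = 10.86% − 2.15% = 8.71%
Required return = R_f + β·MRP = 2.15% + 0.65 × 8.71% = 7.81%
Forecast 6.49% < required 7.81% → the stock plots below the SML → overvalued.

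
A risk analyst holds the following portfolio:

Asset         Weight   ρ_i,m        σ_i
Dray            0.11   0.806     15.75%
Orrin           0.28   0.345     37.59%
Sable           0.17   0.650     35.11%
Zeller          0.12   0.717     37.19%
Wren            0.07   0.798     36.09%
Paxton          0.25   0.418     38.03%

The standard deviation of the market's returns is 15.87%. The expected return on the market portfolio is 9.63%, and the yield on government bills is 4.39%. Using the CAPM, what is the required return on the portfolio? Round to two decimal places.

β_Dray = 0.806 × 15.75% / 15.87% = 0.7999
β_Orrin = 0.345 × 37.59% / 15.87% = 0.8172
β_Sable = 0.650 × 35.11% / 15.87% = 1.4380
β_Zeller = 0.717 × 37.19% / 15.87% = 1.6802
β_Wren = 0.798 × 36.09% / 15.87% = 1.8147
β_Paxton = 0.418 × 38.03% / 15.87% = 1.0017
β_P = Σ w_i β_i = 0.11×0.7999 + 0.28×0.8172 + 0.17×1.4380 + 0.12×1.6802 + 0.07×1.8147 + 0.25×1.0017 = 1.1403
MRP = 9.63% − 4.39% = 5.24%
E(R_P) = R_f + β_P × MRP = 4.39% + 1.1403 × 5.24% = 10.37%

10.37%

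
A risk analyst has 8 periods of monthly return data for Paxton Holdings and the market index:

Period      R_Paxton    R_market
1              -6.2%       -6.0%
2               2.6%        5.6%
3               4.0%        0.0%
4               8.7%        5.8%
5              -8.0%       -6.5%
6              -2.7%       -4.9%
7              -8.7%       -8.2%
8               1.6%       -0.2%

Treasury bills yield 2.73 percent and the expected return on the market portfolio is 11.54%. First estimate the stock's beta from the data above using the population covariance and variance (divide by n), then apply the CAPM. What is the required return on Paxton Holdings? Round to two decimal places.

Mean R_i = (-6.2 + 2.6 + 4.0 + 8.7 − 8.0 − 2.7 − 8.7 + 1.6) / 8 = -1.0875%
Mean R_m = (-6.0 + 5.6 + 0.0 + 5.8 − 6.5 − 4.9 − 8.2 − 0.2) / 8 = -1.8000%
Σ(R_i − R̄_i)(R_m − R̄_m) = 222.8100  ⇒  Cov = 222.8100 / 8 = 27.8513
Σ(R_m − R̄_m)² = 208.6200  ⇒  Var(R_m) = 208.6200 / 8 = 26.0775
β = Cov / Var(R_m) = 27.8513 / 26.0775 = 1.0680
MRP = 11.54% − 2.73% = 8.81%
E(R) = R_f + β × MRP = 2.73% + 1.0680 × 8.81% = 12.14%

12.14%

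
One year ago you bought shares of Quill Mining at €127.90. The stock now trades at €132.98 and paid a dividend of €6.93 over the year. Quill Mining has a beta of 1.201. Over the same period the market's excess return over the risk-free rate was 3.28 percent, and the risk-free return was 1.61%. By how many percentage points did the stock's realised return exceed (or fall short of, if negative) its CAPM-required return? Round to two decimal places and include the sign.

Realised HPR = (P1 + D1 − P0) / P0 = (132.98 + 6.93 − 127.90) / 127.90 = 12.01 / 127.90 = 9.3901%
CAPM required = R_f + β·MRP = 1.61% + 1.201 × 3.28% = 5.54928%
α = realised − required = 9.3901% − 5.54928% = +3.84%

+3.84%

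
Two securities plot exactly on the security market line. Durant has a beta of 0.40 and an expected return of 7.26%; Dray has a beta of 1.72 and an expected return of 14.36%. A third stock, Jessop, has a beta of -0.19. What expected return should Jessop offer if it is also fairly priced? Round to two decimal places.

MRP (SML slope) = (14.36% − 7.26%) / (1.72 − 0.40) = 7.10% / 1.32 = 5.3788%
R_f (intercept) = 7.26% − 0.40 × 5.3788% = 5.1085%
E(R_Jessop) = R_f + β × MRP = 5.1085% + -0.19 × 5.3788% = 4.09%

4.09%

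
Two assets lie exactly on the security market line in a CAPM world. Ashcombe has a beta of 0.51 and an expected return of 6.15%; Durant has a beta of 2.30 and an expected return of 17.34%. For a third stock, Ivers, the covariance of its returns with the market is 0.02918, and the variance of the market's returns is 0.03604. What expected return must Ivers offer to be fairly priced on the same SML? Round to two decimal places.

MRP = (17.34% − 6.15%) / (2.30 − 0.51) = 6.2514%
R_f = 6.15% − 0.51 × 6.2514% = 2.9618%
β_Ivers = Cov / Var(R_m) = 0.02918 / 0.03604 = 0.8097
E(R_Ivers) = R_f + β × MRP = 2.9618% + 0.8097 × 6.2514% = 8.02%

8.02%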